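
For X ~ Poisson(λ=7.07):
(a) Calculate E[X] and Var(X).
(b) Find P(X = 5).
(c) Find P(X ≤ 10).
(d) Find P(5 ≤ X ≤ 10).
(a) E[X] = 7.0700, Var(X) = 7.0700
(b) P(X = 5) = 0.125157
(c) P(X ≤ 10) = 0.896436
(d) P(5 ≤ X ≤ 10) = 0.729735

We have X ~ Poisson(λ=7.07).

(a) Moments:
E[X] = 7.0700
Var(X) = 7.0700
σ = √Var(X) = 2.6589

(b) Point probability using PMF:
P(X = 5) = 0.125157

(c) Cumulative probability using CDF:
P(X ≤ 10) = F(10) = 0.896436

(d) Range probability:
P(5 ≤ X ≤ 10) = P(X ≤ 10) - P(X ≤ 4)
                   = F(10) - F(4)
                   = 0.896436 - 0.166701
                   = 0.729735

This means approximately 73.0% of outcomes fall in the interval [5, 10].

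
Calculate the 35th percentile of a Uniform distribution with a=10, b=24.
14.9000

We have X ~ Uniform(a=10, b=24).

We want to find x such that P(X ≤ x) = 0.35.

This is the 35th percentile, which means 35% of values fall below this point.

Using the inverse CDF (quantile function):
x = F⁻¹(0.35) = 14.9000

Verification: P(X ≤ 14.9000) = 0.35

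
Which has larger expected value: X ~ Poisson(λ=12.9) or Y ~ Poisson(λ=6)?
X has larger mean (12.9000 > 6.0000)

Compute the expected value for each distribution:

X ~ Poisson(λ=12.9):
E[X] = 12.9000

Y ~ Poisson(λ=6):
E[Y] = 6.0000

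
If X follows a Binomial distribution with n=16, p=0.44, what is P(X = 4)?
0.064884

We have X ~ Binomial(n=16, p=0.44).

For a Binomial distribution, the PMF gives us the probability of each outcome.

Using the PMF formula:
P(X = 4) = 0.064884

Rounded to 4 decimal places: 0.0649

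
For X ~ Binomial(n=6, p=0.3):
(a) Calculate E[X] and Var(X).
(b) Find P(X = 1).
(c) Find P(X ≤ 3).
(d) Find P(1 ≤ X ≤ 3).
(a) E[X] = 1.8000, Var(X) = 1.2600
(b) P(X = 1) = 0.302526
(c) P(X ≤ 3) = 0.929530
(d) P(1 ≤ X ≤ 3) = 0.811881

We have X ~ Binomial(n=6, p=0.3).

(a) Moments:
E[X] = 1.8000
Var(X) = 1.2600
σ = √Var(X) = 1.1225

(b) Point probability using PMF:
P(X = 1) = 0.302526

(c) Cumulative probability using CDF:
P(X ≤ 3) = F(3) = 0.929530

(d) Range probability:
P(1 ≤ X ≤ 3) = P(X ≤ 3) - P(X ≤ 0)
                   = F(3) - F(0)
                   = 0.929530 - 0.117649
                   = 0.811881

This means approximately 81.2% of outcomes fall in the interval [1, 3].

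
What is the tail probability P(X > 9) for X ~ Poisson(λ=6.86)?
0.155596

We have X ~ Poisson(λ=6.86).

P(X > 9) = 1 - P(X ≤ 9)
                = 1 - F(9)
                = 1 - 0.844404
                = 0.155596

So there's approximately a 15.6% chance that X exceeds 9.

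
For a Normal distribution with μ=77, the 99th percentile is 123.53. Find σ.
σ = 20.0013

For X ~ Normal(μ, σ), the p-th percentile satisfies x = μ + z_p × σ,
where z_p = Φ⁻¹(p) is the standard normal quantile.

Step 1: z_{0.99} = Φ⁻¹(0.99) = 2.3263

Step 2: Solve for σ:
123.53 = 77 + 2.3263 × σ
σ = (123.53 - 77) / 2.3263
σ = 46.53 / 2.3263
σ = 20.0013

Verification: μ + z × σ = 77 + 2.3263 × 20.0013 = 123.53 ✓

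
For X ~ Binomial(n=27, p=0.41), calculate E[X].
11.0700

We have X ~ Binomial(n=27, p=0.41).

For a Binomial distribution with n=27, p=0.41:
E[X] = 11.0700

This is the expected (average) value of X.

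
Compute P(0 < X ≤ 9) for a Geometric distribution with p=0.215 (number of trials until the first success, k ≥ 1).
0.886805

We have X ~ Geometric(p=0.215) (number of trials until the first success, k ≥ 1).

To find P(0 < X ≤ 9), we use:
P(0 < X ≤ 9) = P(X ≤ 9) - P(X ≤ 0)
                 = F(9) - F(0)
                 = 0.886805 - 0.000000
                 = 0.886805

So there's approximately a 88.7% chance that X falls in this range.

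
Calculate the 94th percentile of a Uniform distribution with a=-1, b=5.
4.6400

We have X ~ Uniform(a=-1, b=5).

We want to find x such that P(X ≤ x) = 0.94.

This is the 94th percentile, which means 94% of values fall below this point.

Using the inverse CDF (quantile function):
x = F⁻¹(0.94) = 4.6400

Verification: P(X ≤ 4.6400) = 0.94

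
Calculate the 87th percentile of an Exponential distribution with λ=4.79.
0.4259

We have X ~ Exponential(λ=4.79).

We want to find x such that P(X ≤ x) = 0.87.

This is the 87th percentile, which means 87% of values fall below this point.

Using the inverse CDF (quantile function):
x = F⁻¹(0.87) = 0.4259

Verification: P(X ≤ 0.4259) = 0.87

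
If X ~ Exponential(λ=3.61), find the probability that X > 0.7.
0.079898

We have X ~ Exponential(λ=3.61).

P(X > 0.7) = 1 - P(X ≤ 0.7)
                = 1 - F(0.7)
                = 1 - 0.920102
                = 0.079898

So there's approximately a 8.0% chance that X exceeds 0.7.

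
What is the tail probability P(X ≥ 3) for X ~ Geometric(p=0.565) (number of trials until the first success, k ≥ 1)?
0.189225

We have X ~ Geometric(p=0.565) (number of trials until the first success, k ≥ 1).

For discrete distributions, P(X ≥ 3) = 1 - P(X ≤ 2).

P(X ≤ 2) = 0.810775
P(X ≥ 3) = 1 - 0.810775 = 0.189225

So there's approximately a 18.9% chance that X is at least 3.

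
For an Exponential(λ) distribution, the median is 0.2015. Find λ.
λ = 3.4399

For X ~ Exponential(λ), the CDF is F(x) = 1 - e^(-λx).
The median m satisfies F(m) = 0.5:
1 - e^(-λm) = 0.5
e^(-λm) = 0.5
λm = ln(2)
m = ln(2) / λ

Given m = 0.2015:
λ = ln(2) / 0.2015 = 0.693147 / 0.2015 = 3.4399

Verification: ln(2) / 3.4399 = 0.2015 ✓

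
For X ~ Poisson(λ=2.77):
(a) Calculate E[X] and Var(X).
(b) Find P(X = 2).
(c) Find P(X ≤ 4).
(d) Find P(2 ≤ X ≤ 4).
(a) E[X] = 2.7700, Var(X) = 2.7700
(b) P(X = 2) = 0.240400
(c) P(X ≤ 4) = 0.852318
(d) P(2 ≤ X ≤ 4) = 0.616082

We have X ~ Poisson(λ=2.77).

(a) Moments:
E[X] = 2.7700
Var(X) = 2.7700
σ = √Var(X) = 1.6643

(b) Point probability using PMF:
P(X = 2) = 0.240400

(c) Cumulative probability using CDF:
P(X ≤ 4) = F(4) = 0.852318

(d) Range probability:
P(2 ≤ X ≤ 4) = P(X ≤ 4) - P(X ≤ 1)
                   = F(4) - F(1)
                   = 0.852318 - 0.236236
                   = 0.616082

This means approximately 61.6% of outcomes fall in the interval [2, 4].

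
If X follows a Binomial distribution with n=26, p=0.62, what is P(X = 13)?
0.071670

We have X ~ Binomial(n=26, p=0.62).

For a Binomial distribution, the PMF gives us the probability of each outcome.

Using the PMF formula:
P(X = 13) = 0.071670

Rounded to 4 decimal places: 0.0717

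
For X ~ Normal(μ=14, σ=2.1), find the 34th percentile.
13.1338

We have X ~ Normal(μ=14, σ=2.1).

We want to find x such that P(X ≤ x) = 0.34.

This is the 34th percentile, which means 34% of values fall below this point.

Using the inverse CDF (quantile function):
x = F⁻¹(0.34) = 13.1338

Verification: P(X ≤ 13.1338) = 0.34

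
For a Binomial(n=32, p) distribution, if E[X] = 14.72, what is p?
p = 0.46

For a Binomial(n, p) distribution:
E[X] = n × p

Given n = 32 and E[X] = 14.72:
14.72 = 32 × p
p = 14.72 / 32 = 0.46

Verification: Binomial(32, 0.46) has E[X] = 14.72 ✓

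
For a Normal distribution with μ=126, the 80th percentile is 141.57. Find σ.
σ = 18.5000

For X ~ Normal(μ, σ), the p-th percentile satisfies x = μ + z_p × σ,
where z_p = Φ⁻¹(p) is the standard normal quantile.

Step 1: z_{0.8} = Φ⁻¹(0.8) = 0.8416

Step 2: Solve for σ:
141.57 = 126 + 0.8416 × σ
σ = (141.57 - 126) / 0.8416
σ = 15.57 / 0.8416
σ = 18.5000

Verification: μ + z × σ = 126 + 0.8416 × 18.5000 = 141.57 ✓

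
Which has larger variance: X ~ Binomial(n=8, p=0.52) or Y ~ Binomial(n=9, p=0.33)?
X has larger variance (1.9968 > 1.9899)

Compute the variance for each distribution:

X ~ Binomial(n=8, p=0.52):
Var(X) = 1.9968

Y ~ Binomial(n=9, p=0.33):
Var(Y) = 1.9899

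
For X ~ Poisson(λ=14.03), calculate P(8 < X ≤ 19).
0.861115

We have X ~ Poisson(λ=14.03).

To find P(8 < X ≤ 19), we use:
P(8 < X ≤ 19) = P(X ≤ 19) - P(X ≤ 8)
                 = F(19) - F(8)
                 = 0.922263 - 0.061148
                 = 0.861115

So there's approximately a 86.1% chance that X falls in this range.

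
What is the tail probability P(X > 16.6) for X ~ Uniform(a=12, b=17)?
0.080000

We have X ~ Uniform(a=12, b=17).

P(X > 16.6) = 1 - P(X ≤ 16.6)
                = 1 - F(16.6)
                = 1 - 0.920000
                = 0.080000

So there's approximately a 8.0% chance that X exceeds 16.6.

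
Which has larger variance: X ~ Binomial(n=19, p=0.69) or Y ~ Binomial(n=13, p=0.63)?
X has larger variance (4.0641 > 3.0303)

Compute the variance for each distribution:

X ~ Binomial(n=19, p=0.69):
Var(X) = 4.0641

Y ~ Binomial(n=13, p=0.63):
Var(Y) = 3.0303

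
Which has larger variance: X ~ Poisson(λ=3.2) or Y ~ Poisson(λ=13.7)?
Y has larger variance (13.7000 > 3.2000)

Compute the variance for each distribution:

X ~ Poisson(λ=3.2):
Var(X) = 3.2000

Y ~ Poisson(λ=13.7):
Var(Y) = 13.7000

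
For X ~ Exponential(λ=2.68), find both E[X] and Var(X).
E[X] = 0.3731, Var(X) = 0.1392

We have X ~ Exponential(λ=2.68).

For an Exponential distribution with λ=2.68:

Expected value:
E[X] = 0.3731

Variance:
Var(X) = 0.1392

Standard deviation:
σ = √Var(X) = 0.3731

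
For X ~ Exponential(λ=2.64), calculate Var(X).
0.1435

We have X ~ Exponential(λ=2.64).

For an Exponential distribution with λ=2.64:
Var(X) = 0.1435

The variance measures the spread of the distribution around the mean.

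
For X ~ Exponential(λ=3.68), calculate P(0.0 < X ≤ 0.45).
0.809099

We have X ~ Exponential(λ=3.68).

To find P(0.0 < X ≤ 0.45), we use:
P(0.0 < X ≤ 0.45) = P(X ≤ 0.45) - P(X ≤ 0.0)
                 = F(0.45) - F(0.0)
                 = 0.809099 - 0.000000
                 = 0.809099

So there's approximately a 80.9% chance that X falls in this range.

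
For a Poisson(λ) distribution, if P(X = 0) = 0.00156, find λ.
λ = 6.4631

For a Poisson(λ) distribution, the PMF at 0 is:
P(X = 0) = λ^0 e^(-λ) / 0! = e^(-λ)

Given P(X = 0) = 0.00156:
e^(-λ) = 0.00156
-λ = ln(0.00156)
λ = -ln(0.00156) = 6.4631

Verification: e^(-6.4631) = 0.00156 ✓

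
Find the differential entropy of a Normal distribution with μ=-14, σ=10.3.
3.7511 nats

We have X ~ Normal(μ=-14, σ=10.3).

The differential entropy measures the uncertainty or information content of the distribution.

For a Normal distribution with μ=-14, σ=10.3:
h(X) = 3.7511 nats

(In bits, this would be 5.4117 bits.)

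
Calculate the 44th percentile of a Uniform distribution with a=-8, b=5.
-2.2800

We have X ~ Uniform(a=-8, b=5).

We want to find x such that P(X ≤ x) = 0.44.

This is the 44th percentile, which means 44% of values fall below this point.

Using the inverse CDF (quantile function):
x = F⁻¹(0.44) = -2.2800

Verification: P(X ≤ -2.2800) = 0.44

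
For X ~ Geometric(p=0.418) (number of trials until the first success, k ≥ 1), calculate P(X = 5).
0.047959

We have X ~ Geometric(p=0.418) (number of trials until the first success, k ≥ 1).

For a Geometric distribution, the PMF gives us the probability of each outcome.

Using the PMF formula:
P(X = 5) = 0.047959

Rounded to 4 decimal places: 0.0480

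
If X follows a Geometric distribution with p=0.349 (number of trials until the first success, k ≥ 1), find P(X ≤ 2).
0.576199

We have X ~ Geometric(p=0.349) (number of trials until the first success, k ≥ 1).

The CDF gives us P(X ≤ k).

Using the CDF:
P(X ≤ 2) = 0.576199

This means there's approximately a 57.6% chance that X is at most 2.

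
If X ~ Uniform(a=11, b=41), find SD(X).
8.6603

We have X ~ Uniform(a=11, b=41).

For a Uniform distribution with a=11, b=41:
σ = √Var(X) = 8.6603

The standard deviation is the square root of the variance.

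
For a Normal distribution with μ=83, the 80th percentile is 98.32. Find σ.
σ = 18.2030

For X ~ Normal(μ, σ), the p-th percentile satisfies x = μ + z_p × σ,
where z_p = Φ⁻¹(p) is the standard normal quantile.

Step 1: z_{0.8} = Φ⁻¹(0.8) = 0.8416

Step 2: Solve for σ:
98.32 = 83 + 0.8416 × σ
σ = (98.32 - 83) / 0.8416
σ = 15.32 / 0.8416
σ = 18.2030

Verification: μ + z × σ = 83 + 0.8416 × 18.2030 = 98.32 ✓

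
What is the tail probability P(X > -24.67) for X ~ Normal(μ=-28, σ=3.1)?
0.141368

We have X ~ Normal(μ=-28, σ=3.1).

P(X > -24.67) = 1 - P(X ≤ -24.67)
                = 1 - F(-24.67)
                = 1 - 0.858632
                = 0.141368

So there's approximately a 14.1% chance that X exceeds -24.67.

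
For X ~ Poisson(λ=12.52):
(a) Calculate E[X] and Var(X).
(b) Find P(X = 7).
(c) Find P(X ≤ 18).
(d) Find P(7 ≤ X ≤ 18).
(a) E[X] = 12.5200, Var(X) = 12.5200
(b) P(X = 7) = 0.034949
(c) P(X ≤ 18) = 0.947499
(d) P(7 ≤ X ≤ 18) = 0.913325

We have X ~ Poisson(λ=12.52).

(a) Moments:
E[X] = 12.5200
Var(X) = 12.5200
σ = √Var(X) = 3.5384

(b) Point probability using PMF:
P(X = 7) = 0.034949

(c) Cumulative probability using CDF:
P(X ≤ 18) = F(18) = 0.947499

(d) Range probability:
P(7 ≤ X ≤ 18) = P(X ≤ 18) - P(X ≤ 6)
                   = F(18) - F(6)
                   = 0.947499 - 0.034175
                   = 0.913325

This means approximately 91.3% of outcomes fall in the interval [7, 18].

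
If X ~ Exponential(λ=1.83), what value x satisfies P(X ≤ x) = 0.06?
0.0338

We have X ~ Exponential(λ=1.83).

We want to find x such that P(X ≤ x) = 0.06.

This is the 6th percentile, which means 6% of values fall below this point.

Using the inverse CDF (quantile function):
x = F⁻¹(0.06) = 0.0338

Verification: P(X ≤ 0.0338) = 0.06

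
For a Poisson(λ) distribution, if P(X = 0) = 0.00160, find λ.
λ = 6.4378

For a Poisson(λ) distribution, the PMF at 0 is:
P(X = 0) = λ^0 e^(-λ) / 0! = e^(-λ)

Given P(X = 0) = 0.00160:
e^(-λ) = 0.00160
-λ = ln(0.00160)
λ = -ln(0.00160) = 6.4378

Verification: e^(-6.4378) = 0.00160 ✓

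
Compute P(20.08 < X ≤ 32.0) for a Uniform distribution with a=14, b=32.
0.662222

We have X ~ Uniform(a=14, b=32).

To find P(20.08 < X ≤ 32.0), we use:
P(20.08 < X ≤ 32.0) = P(X ≤ 32.0) - P(X ≤ 20.08)
                 = F(32.0) - F(20.08)
                 = 1.000000 - 0.337778
                 = 0.662222

So there's approximately a 66.2% chance that X falls in this range.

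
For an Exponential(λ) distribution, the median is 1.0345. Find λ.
λ = 0.6700

For X ~ Exponential(λ), the CDF is F(x) = 1 - e^(-λx).
The median m satisfies F(m) = 0.5:
1 - e^(-λm) = 0.5
e^(-λm) = 0.5
λm = ln(2)
m = ln(2) / λ

Given m = 1.0345:
λ = ln(2) / 1.0345 = 0.693147 / 1.0345 = 0.6700

Verification: ln(2) / 0.6700 = 1.0345 ✓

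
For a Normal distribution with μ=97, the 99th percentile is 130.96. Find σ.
σ = 14.5980

For X ~ Normal(μ, σ), the p-th percentile satisfies x = μ + z_p × σ,
where z_p = Φ⁻¹(p) is the standard normal quantile.

Step 1: z_{0.99} = Φ⁻¹(0.99) = 2.3263

Step 2: Solve for σ:
130.96 = 97 + 2.3263 × σ
σ = (130.96 - 97) / 2.3263
σ = 33.96 / 2.3263
σ = 14.5980

Verification: μ + z × σ = 97 + 2.3263 × 14.5980 = 130.96 ✓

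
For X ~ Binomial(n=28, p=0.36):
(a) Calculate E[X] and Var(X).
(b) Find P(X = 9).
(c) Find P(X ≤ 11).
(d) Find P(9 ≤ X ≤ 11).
(a) E[X] = 10.0800, Var(X) = 6.4512
(b) P(X = 9) = 0.145688
(c) P(X ≤ 11) = 0.715914
(d) P(9 ≤ X ≤ 11) = 0.444712

We have X ~ Binomial(n=28, p=0.36).

(a) Moments:
E[X] = 10.0800
Var(X) = 6.4512
σ = √Var(X) = 2.5399

(b) Point probability using PMF:
P(X = 9) = 0.145688

(c) Cumulative probability using CDF:
P(X ≤ 11) = F(11) = 0.715914

(d) Range probability:
P(9 ≤ X ≤ 11) = P(X ≤ 11) - P(X ≤ 8)
                   = F(11) - F(8)
                   = 0.715914 - 0.271202
                   = 0.444712

This means approximately 44.5% of outcomes fall in the interval [9, 11].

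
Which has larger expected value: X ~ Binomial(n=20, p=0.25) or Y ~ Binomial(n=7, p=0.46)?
X has larger mean (5.0000 > 3.2200)

Compute the expected value for each distribution:

X ~ Binomial(n=20, p=0.25):
E[X] = 5.0000

Y ~ Binomial(n=7, p=0.46):
E[Y] = 3.2200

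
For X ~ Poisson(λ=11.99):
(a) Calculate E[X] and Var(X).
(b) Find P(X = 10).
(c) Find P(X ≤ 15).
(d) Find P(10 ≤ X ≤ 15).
(a) E[X] = 11.9900, Var(X) = 11.9900
(b) P(X = 10) = 0.105012
(c) P(X ≤ 15) = 0.845139
(d) P(10 ≤ X ≤ 15) = 0.601872

We have X ~ Poisson(λ=11.99).

(a) Moments:
E[X] = 11.9900
Var(X) = 11.9900
σ = √Var(X) = 3.4627

(b) Point probability using PMF:
P(X = 10) = 0.105012

(c) Cumulative probability using CDF:
P(X ≤ 15) = F(15) = 0.845139

(d) Range probability:
P(10 ≤ X ≤ 15) = P(X ≤ 15) - P(X ≤ 9)
                   = F(15) - F(9)
                   = 0.845139 - 0.243267
                   = 0.601872

This means approximately 60.2% of outcomes fall in the interval [10, 15].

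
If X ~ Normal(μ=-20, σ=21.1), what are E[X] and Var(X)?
E[X] = -20.0000, Var(X) = 445.2100

We have X ~ Normal(μ=-20, σ=21.1).

For a Normal distribution with μ=-20, σ=21.1:

Expected value:
E[X] = -20.0000

Variance:
Var(X) = 445.2100

Standard deviation:
σ = √Var(X) = 21.1000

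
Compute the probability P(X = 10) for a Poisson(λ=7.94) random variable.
0.097756

We have X ~ Poisson(λ=7.94).

For a Poisson distribution, the PMF gives us the probability of each outcome.

Using the PMF formula:
P(X = 10) = 0.097756

Rounded to 4 decimal places: 0.0978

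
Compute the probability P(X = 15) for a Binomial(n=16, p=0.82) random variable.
0.146757

We have X ~ Binomial(n=16, p=0.82).

For a Binomial distribution, the PMF gives us the probability of each outcome.

Using the PMF formula:
P(X = 15) = 0.146757

Rounded to 4 decimal places: 0.1468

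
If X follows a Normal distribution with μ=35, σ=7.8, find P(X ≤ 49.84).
0.971451

We have X ~ Normal(μ=35, σ=7.8).

The CDF gives us P(X ≤ k).

Using the CDF:
P(X ≤ 49.84) = 0.971451

This means there's approximately a 97.1% chance that X is at most 49.84.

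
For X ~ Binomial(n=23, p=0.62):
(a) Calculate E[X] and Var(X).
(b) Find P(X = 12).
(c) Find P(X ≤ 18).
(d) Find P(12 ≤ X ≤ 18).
(a) E[X] = 14.2600, Var(X) = 5.4188
(b) P(X = 12) = 0.104069
(c) P(X ≤ 18) = 0.970327
(d) P(12 ≤ X ≤ 18) = 0.851513

We have X ~ Binomial(n=23, p=0.62).

(a) Moments:
E[X] = 14.2600
Var(X) = 5.4188
σ = √Var(X) = 2.3278

(b) Point probability using PMF:
P(X = 12) = 0.104069

(c) Cumulative probability using CDF:
P(X ≤ 18) = F(18) = 0.970327

(d) Range probability:
P(12 ≤ X ≤ 18) = P(X ≤ 18) - P(X ≤ 11)
                   = F(18) - F(11)
                   = 0.970327 - 0.118814
                   = 0.851513

This means approximately 85.2% of outcomes fall in the interval [12, 18].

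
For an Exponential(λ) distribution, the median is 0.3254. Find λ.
λ = 2.1301

For X ~ Exponential(λ), the CDF is F(x) = 1 - e^(-λx).
The median m satisfies F(m) = 0.5:
1 - e^(-λm) = 0.5
e^(-λm) = 0.5
λm = ln(2)
m = ln(2) / λ

Given m = 0.3254:
λ = ln(2) / 0.3254 = 0.693147 / 0.3254 = 2.1301

Verification: ln(2) / 2.1301 = 0.3254 ✓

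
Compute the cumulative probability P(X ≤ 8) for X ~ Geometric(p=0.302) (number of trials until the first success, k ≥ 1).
0.943657

We have X ~ Geometric(p=0.302) (number of trials until the first success, k ≥ 1).

The CDF gives us P(X ≤ k).

Using the CDF:
P(X ≤ 8) = 0.943657

This means there's approximately a 94.4% chance that X is at most 8.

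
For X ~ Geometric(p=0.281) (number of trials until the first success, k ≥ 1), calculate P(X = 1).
0.281000

We have X ~ Geometric(p=0.281) (number of trials until the first success, k ≥ 1).

For a Geometric distribution, the PMF gives us the probability of each outcome.

Using the PMF formula:
P(X = 1) = 0.281000

Rounded to 4 decimal places: 0.2810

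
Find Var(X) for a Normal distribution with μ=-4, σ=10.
100.0000

We have X ~ Normal(μ=-4, σ=10).

For a Normal distribution with μ=-4, σ=10:
Var(X) = 100.0000

The variance measures the spread of the distribution around the mean.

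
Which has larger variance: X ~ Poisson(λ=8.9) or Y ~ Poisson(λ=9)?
Y has larger variance (9.0000 > 8.9000)

Compute the variance for each distribution:

X ~ Poisson(λ=8.9):
Var(X) = 8.9000

Y ~ Poisson(λ=9):
Var(Y) = 9.0000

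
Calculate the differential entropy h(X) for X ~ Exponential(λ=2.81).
-0.0332 nats

We have X ~ Exponential(λ=2.81).

The differential entropy measures the uncertainty or information content of the distribution.

For an Exponential distribution with λ=2.81:
h(X) = -0.0332 nats

(In bits, this would be -0.0479 bits.)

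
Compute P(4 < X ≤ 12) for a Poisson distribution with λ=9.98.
0.763815

We have X ~ Poisson(λ=9.98).

To find P(4 < X ≤ 12), we use:
P(4 < X ≤ 12) = P(X ≤ 12) - P(X ≤ 4)
                 = F(12) - F(4)
                 = 0.793448 - 0.029633
                 = 0.763815

So there's approximately a 76.4% chance that X falls in this range.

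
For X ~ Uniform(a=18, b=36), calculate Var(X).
27.0000

We have X ~ Uniform(a=18, b=36).

For a Uniform distribution with a=18, b=36:
Var(X) = 27.0000

The variance measures the spread of the distribution around the mean.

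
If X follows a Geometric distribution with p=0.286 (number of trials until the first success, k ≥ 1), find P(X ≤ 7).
0.905401

We have X ~ Geometric(p=0.286) (number of trials until the first success, k ≥ 1).

The CDF gives us P(X ≤ k).

Using the CDF:
P(X ≤ 7) = 0.905401

This means there's approximately a 90.5% chance that X is at most 7.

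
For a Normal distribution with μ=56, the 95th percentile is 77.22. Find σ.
σ = 12.9008

For X ~ Normal(μ, σ), the p-th percentile satisfies x = μ + z_p × σ,
where z_p = Φ⁻¹(p) is the standard normal quantile.

Step 1: z_{0.95} = Φ⁻¹(0.95) = 1.6449

Step 2: Solve for σ:
77.22 = 56 + 1.6449 × σ
σ = (77.22 - 56) / 1.6449
σ = 21.22 / 1.6449
σ = 12.9008

Verification: μ + z × σ = 56 + 1.6449 × 12.9008 = 77.22 ✓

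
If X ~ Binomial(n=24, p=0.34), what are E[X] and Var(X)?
E[X] = 8.1600, Var(X) = 5.3856

We have X ~ Binomial(n=24, p=0.34).

For a Binomial distribution with n=24, p=0.34:

Expected value:
E[X] = 8.1600

Variance:
Var(X) = 5.3856

Standard deviation:
σ = √Var(X) = 2.3207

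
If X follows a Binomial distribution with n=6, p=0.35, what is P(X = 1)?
0.243661

We have X ~ Binomial(n=6, p=0.35).

For a Binomial distribution, the PMF gives us the probability of each outcome.

Using the PMF formula:
P(X = 1) = 0.243661

Rounded to 4 decimal places: 0.2437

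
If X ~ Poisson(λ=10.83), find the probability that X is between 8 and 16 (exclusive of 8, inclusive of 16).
0.702642

We have X ~ Poisson(λ=10.83).

To find P(8 < X ≤ 16), we use:
P(8 < X ≤ 16) = P(X ≤ 16) - P(X ≤ 8)
                 = F(16) - F(8)
                 = 0.950073 - 0.247430
                 = 0.702642

So there's approximately a 70.3% chance that X falls in this range.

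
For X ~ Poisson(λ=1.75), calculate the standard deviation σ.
1.3229

We have X ~ Poisson(λ=1.75).

For a Poisson distribution with λ=1.75:
σ = √Var(X) = 1.3229

The standard deviation is the square root of the variance.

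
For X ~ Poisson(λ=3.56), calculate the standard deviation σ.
1.8868

We have X ~ Poisson(λ=3.56).

For a Poisson distribution with λ=3.56:
σ = √Var(X) = 1.8868

The standard deviation is the square root of the variance.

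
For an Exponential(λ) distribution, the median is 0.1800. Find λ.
λ = 3.8508

For X ~ Exponential(λ), the CDF is F(x) = 1 - e^(-λx).
The median m satisfies F(m) = 0.5:
1 - e^(-λm) = 0.5
e^(-λm) = 0.5
λm = ln(2)
m = ln(2) / λ

Given m = 0.1800:
λ = ln(2) / 0.1800 = 0.693147 / 0.1800 = 3.8508

Verification: ln(2) / 3.8508 = 0.1800 ✓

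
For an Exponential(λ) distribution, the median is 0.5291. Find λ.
λ = 1.3100

For X ~ Exponential(λ), the CDF is F(x) = 1 - e^(-λx).
The median m satisfies F(m) = 0.5:
1 - e^(-λm) = 0.5
e^(-λm) = 0.5
λm = ln(2)
m = ln(2) / λ

Given m = 0.5291:
λ = ln(2) / 0.5291 = 0.693147 / 0.5291 = 1.3100

Verification: ln(2) / 1.3100 = 0.5291 ✓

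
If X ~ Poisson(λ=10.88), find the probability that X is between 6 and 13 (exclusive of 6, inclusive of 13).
0.708597

We have X ~ Poisson(λ=10.88).

To find P(6 < X ≤ 13), we use:
P(6 < X ≤ 13) = P(X ≤ 13) - P(X ≤ 6)
                 = F(13) - F(6)
                 = 0.792279 - 0.083682
                 = 0.708597

So there's approximately a 70.9% chance that X falls in this range.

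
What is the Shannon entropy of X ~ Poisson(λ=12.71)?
2.6833 nats

We have X ~ Poisson(λ=12.71).

The Shannon entropy measures the uncertainty or information content of the distribution.

For a Poisson distribution with λ=12.71:
H(X) = 2.6833 nats

(In bits, this would be 3.8712 bits.)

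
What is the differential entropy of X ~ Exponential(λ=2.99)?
-0.0953 nats

We have X ~ Exponential(λ=2.99).

The differential entropy measures the uncertainty or information content of the distribution.

For an Exponential distribution with λ=2.99:
h(X) = -0.0953 nats

(In bits, this would be -0.1375 bits.)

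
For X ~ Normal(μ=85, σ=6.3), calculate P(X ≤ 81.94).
0.313585

We have X ~ Normal(μ=85, σ=6.3).

The CDF gives us P(X ≤ k).

Using the CDF:
P(X ≤ 81.94) = 0.313585

This means there's approximately a 31.4% chance that X is at most 81.94.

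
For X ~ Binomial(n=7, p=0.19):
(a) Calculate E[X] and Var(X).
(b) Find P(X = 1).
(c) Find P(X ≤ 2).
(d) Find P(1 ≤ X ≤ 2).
(a) E[X] = 1.3300, Var(X) = 1.0773
(b) P(X = 1) = 0.375631
(c) P(X ≤ 2) = 0.868732
(d) P(1 ≤ X ≤ 2) = 0.639964

We have X ~ Binomial(n=7, p=0.19).

(a) Moments:
E[X] = 1.3300
Var(X) = 1.0773
σ = √Var(X) = 1.0379

(b) Point probability using PMF:
P(X = 1) = 0.375631

(c) Cumulative probability using CDF:
P(X ≤ 2) = F(2) = 0.868732

(d) Range probability:
P(1 ≤ X ≤ 2) = P(X ≤ 2) - P(X ≤ 0)
                   = F(2) - F(0)
                   = 0.868732 - 0.228768
                   = 0.639964

This means approximately 64.0% of outcomes fall in the interval [1, 2].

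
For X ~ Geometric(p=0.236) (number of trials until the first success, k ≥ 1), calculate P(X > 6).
0.198866

We have X ~ Geometric(p=0.236) (number of trials until the first success, k ≥ 1).

P(X > 6) = 1 - P(X ≤ 6)
                = 1 - F(6)
                = 1 - 0.801134
                = 0.198866

So there's approximately a 19.9% chance that X exceeds 6.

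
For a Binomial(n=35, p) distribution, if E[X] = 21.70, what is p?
p = 0.62

For a Binomial(n, p) distribution:
E[X] = n × p

Given n = 35 and E[X] = 21.70:
21.70 = 35 × p
p = 21.70 / 35 = 0.62

Verification: Binomial(35, 0.62) has E[X] = 21.70 ✓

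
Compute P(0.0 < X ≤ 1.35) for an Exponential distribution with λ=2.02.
0.934585

We have X ~ Exponential(λ=2.02).

To find P(0.0 < X ≤ 1.35), we use:
P(0.0 < X ≤ 1.35) = P(X ≤ 1.35) - P(X ≤ 0.0)
                 = F(1.35) - F(0.0)
                 = 0.934585 - 0.000000
                 = 0.934585

So there's approximately a 93.5% chance that X falls in this range.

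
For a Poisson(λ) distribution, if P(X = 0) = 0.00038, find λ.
λ = 7.8753

For a Poisson(λ) distribution, the PMF at 0 is:
P(X = 0) = λ^0 e^(-λ) / 0! = e^(-λ)

Given P(X = 0) = 0.00038:
e^(-λ) = 0.00038
-λ = ln(0.00038)
λ = -ln(0.00038) = 7.8753

Verification: e^(-7.8753) = 0.00038 ✓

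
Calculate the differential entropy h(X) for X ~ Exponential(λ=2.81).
-0.0332 nats

We have X ~ Exponential(λ=2.81).

The differential entropy measures the uncertainty or information content of the distribution.

For an Exponential distribution with λ=2.81:
h(X) = -0.0332 nats

(In bits, this would be -0.0479 bits.)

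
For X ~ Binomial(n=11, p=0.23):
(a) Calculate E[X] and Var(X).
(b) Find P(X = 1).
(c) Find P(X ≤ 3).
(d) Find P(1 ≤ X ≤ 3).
(a) E[X] = 2.5300, Var(X) = 1.9481
(b) P(X = 1) = 0.185365
(c) P(X ≤ 3) = 0.766705
(d) P(1 ≤ X ≤ 3) = 0.710290

We have X ~ Binomial(n=11, p=0.23).

(a) Moments:
E[X] = 2.5300
Var(X) = 1.9481
σ = √Var(X) = 1.3957

(b) Point probability using PMF:
P(X = 1) = 0.185365

(c) Cumulative probability using CDF:
P(X ≤ 3) = F(3) = 0.766705

(d) Range probability:
P(1 ≤ X ≤ 3) = P(X ≤ 3) - P(X ≤ 0)
                   = F(3) - F(0)
                   = 0.766705 - 0.056415
                   = 0.710290

This means approximately 71.0% of outcomes fall in the interval [1, 3].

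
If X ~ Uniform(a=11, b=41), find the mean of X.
26.0000

We have X ~ Uniform(a=11, b=41).

For a Uniform distribution with a=11, b=41:
E[X] = 26.0000

This is the expected (average) value of X.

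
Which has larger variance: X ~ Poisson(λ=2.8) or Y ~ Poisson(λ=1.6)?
X has larger variance (2.8000 > 1.6000)

Compute the variance for each distribution:

X ~ Poisson(λ=2.8):
Var(X) = 2.8000

Y ~ Poisson(λ=1.6):
Var(Y) = 1.6000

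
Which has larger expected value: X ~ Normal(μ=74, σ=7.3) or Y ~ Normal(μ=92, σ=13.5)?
Y has larger mean (92.0000 > 74.0000)

Compute the expected value for each distribution:

X ~ Normal(μ=74, σ=7.3):
E[X] = 74.0000

Y ~ Normal(μ=92, σ=13.5):
E[Y] = 92.0000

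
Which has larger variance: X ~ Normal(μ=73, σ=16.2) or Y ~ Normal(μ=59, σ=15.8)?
X has larger variance (262.4400 > 249.6400)

Compute the variance for each distribution:

X ~ Normal(μ=73, σ=16.2):
Var(X) = 262.4400

Y ~ Normal(μ=59, σ=15.8):
Var(Y) = 249.6400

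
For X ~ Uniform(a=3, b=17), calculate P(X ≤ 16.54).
0.967143

We have X ~ Uniform(a=3, b=17).

The CDF gives us P(X ≤ k).

Using the CDF:
P(X ≤ 16.54) = 0.967143

This means there's approximately a 96.7% chance that X is at most 16.54.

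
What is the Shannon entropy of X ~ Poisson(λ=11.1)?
2.6145 nats

We have X ~ Poisson(λ=11.1).

The Shannon entropy measures the uncertainty or information content of the distribution.

For a Poisson distribution with λ=11.1:
H(X) = 2.6145 nats

(In bits, this would be 3.7719 bits.)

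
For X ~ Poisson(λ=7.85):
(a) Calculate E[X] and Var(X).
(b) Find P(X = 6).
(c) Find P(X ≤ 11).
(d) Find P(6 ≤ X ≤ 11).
(a) E[X] = 7.8500, Var(X) = 7.8500
(b) P(X = 6) = 0.126670
(c) P(X ≤ 11) = 0.898599
(d) P(6 ≤ X ≤ 11) = 0.693233

We have X ~ Poisson(λ=7.85).

(a) Moments:
E[X] = 7.8500
Var(X) = 7.8500
σ = √Var(X) = 2.8018

(b) Point probability using PMF:
P(X = 6) = 0.126670

(c) Cumulative probability using CDF:
P(X ≤ 11) = F(11) = 0.898599

(d) Range probability:
P(6 ≤ X ≤ 11) = P(X ≤ 11) - P(X ≤ 5)
                   = F(11) - F(5)
                   = 0.898599 - 0.205366
                   = 0.693233

This means approximately 69.3% of outcomes fall in the interval [6, 11].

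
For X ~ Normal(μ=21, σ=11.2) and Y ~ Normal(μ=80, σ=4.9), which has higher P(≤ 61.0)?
X has higher probability (P(X ≤ 61.0) = 0.9998 > P(Y ≤ 61.0) = 0.0001)

Compute P(≤ 61.0) for each distribution:

X ~ Normal(μ=21, σ=11.2):
P(X ≤ 61.0) = 0.9998

Y ~ Normal(μ=80, σ=4.9):
P(Y ≤ 61.0) = 0.0001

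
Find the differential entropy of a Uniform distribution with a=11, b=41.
3.4012 nats

We have X ~ Uniform(a=11, b=41).

The differential entropy measures the uncertainty or information content of the distribution.

For a Uniform distribution with a=11, b=41:
h(X) = 3.4012 nats

(In bits, this would be 4.9069 bits.)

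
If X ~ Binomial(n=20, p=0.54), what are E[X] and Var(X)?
E[X] = 10.8000, Var(X) = 4.9680

We have X ~ Binomial(n=20, p=0.54).

For a Binomial distribution with n=20, p=0.54:

Expected value:
E[X] = 10.8000

Variance:
Var(X) = 4.9680

Standard deviation:
σ = √Var(X) = 2.2289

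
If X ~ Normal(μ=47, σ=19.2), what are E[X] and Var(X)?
E[X] = 47.0000, Var(X) = 368.6400

We have X ~ Normal(μ=47, σ=19.2).

For a Normal distribution with μ=47, σ=19.2:

Expected value:
E[X] = 47.0000

Variance:
Var(X) = 368.6400

Standard deviation:
σ = √Var(X) = 19.2000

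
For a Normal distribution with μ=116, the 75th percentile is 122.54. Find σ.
σ = 9.6962

For X ~ Normal(μ, σ), the p-th percentile satisfies x = μ + z_p × σ,
where z_p = Φ⁻¹(p) is the standard normal quantile.

Step 1: z_{0.75} = Φ⁻¹(0.75) = 0.6745

Step 2: Solve for σ:
122.54 = 116 + 0.6745 × σ
σ = (122.54 - 116) / 0.6745
σ = 6.54 / 0.6745
σ = 9.6962

Verification: μ + z × σ = 116 + 0.6745 × 9.6962 = 122.54 ✓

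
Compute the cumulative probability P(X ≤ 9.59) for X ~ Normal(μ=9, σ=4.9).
0.547920

We have X ~ Normal(μ=9, σ=4.9).

The CDF gives us P(X ≤ k).

Using the CDF:
P(X ≤ 9.59) = 0.547920

This means there's approximately a 54.8% chance that X is at most 9.59.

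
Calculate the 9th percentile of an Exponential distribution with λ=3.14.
0.0300

We have X ~ Exponential(λ=3.14).

We want to find x such that P(X ≤ x) = 0.09.

This is the 9th percentile, which means 9% of values fall below this point.

Using the inverse CDF (quantile function):
x = F⁻¹(0.09) = 0.0300

Verification: P(X ≤ 0.0300) = 0.09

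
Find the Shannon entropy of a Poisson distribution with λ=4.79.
2.1819 nats

We have X ~ Poisson(λ=4.79).

The Shannon entropy measures the uncertainty or information content of the distribution.

For a Poisson distribution with λ=4.79:
H(X) = 2.1819 nats

(In bits, this would be 3.1478 bits.)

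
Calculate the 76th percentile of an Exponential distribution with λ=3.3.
0.4325

We have X ~ Exponential(λ=3.3).

We want to find x such that P(X ≤ x) = 0.76.

This is the 76th percentile, which means 76% of values fall below this point.

Using the inverse CDF (quantile function):
x = F⁻¹(0.76) = 0.4325

Verification: P(X ≤ 0.4325) = 0.76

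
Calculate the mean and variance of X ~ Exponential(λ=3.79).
E[X] = 0.2639, Var(X) = 0.0696

We have X ~ Exponential(λ=3.79).

For an Exponential distribution with λ=3.79:

Expected value:
E[X] = 0.2639

Variance:
Var(X) = 0.0696

Standard deviation:
σ = √Var(X) = 0.2639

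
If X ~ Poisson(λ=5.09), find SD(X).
2.2561

We have X ~ Poisson(λ=5.09).

For a Poisson distribution with λ=5.09:
σ = √Var(X) = 2.2561

The standard deviation is the square root of the variance.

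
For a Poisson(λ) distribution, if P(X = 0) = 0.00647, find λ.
λ = 5.0406

For a Poisson(λ) distribution, the PMF at 0 is:
P(X = 0) = λ^0 e^(-λ) / 0! = e^(-λ)

Given P(X = 0) = 0.00647:
e^(-λ) = 0.00647
-λ = ln(0.00647)
λ = -ln(0.00647) = 5.0406

Verification: e^(-5.0406) = 0.00647 ✓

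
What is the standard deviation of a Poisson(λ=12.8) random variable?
3.5777

We have X ~ Poisson(λ=12.8).

For a Poisson distribution with λ=12.8:
σ = √Var(X) = 3.5777

The standard deviation is the square root of the variance.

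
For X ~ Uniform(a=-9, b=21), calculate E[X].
6.0000

We have X ~ Uniform(a=-9, b=21).

For a Uniform distribution with a=-9, b=21:
E[X] = 6.0000

This is the expected (average) value of X.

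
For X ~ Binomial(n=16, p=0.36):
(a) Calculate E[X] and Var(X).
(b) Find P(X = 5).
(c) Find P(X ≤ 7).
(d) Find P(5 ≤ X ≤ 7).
(a) E[X] = 5.7600, Var(X) = 3.6864
(b) P(X = 5) = 0.194883
(c) P(X ≤ 7) = 0.818681
(d) P(5 ≤ X ≤ 7) = 0.557353

We have X ~ Binomial(n=16, p=0.36).

(a) Moments:
E[X] = 5.7600
Var(X) = 3.6864
σ = √Var(X) = 1.9200

(b) Point probability using PMF:
P(X = 5) = 0.194883

(c) Cumulative probability using CDF:
P(X ≤ 7) = F(7) = 0.818681

(d) Range probability:
P(5 ≤ X ≤ 7) = P(X ≤ 7) - P(X ≤ 4)
                   = F(7) - F(4)
                   = 0.818681 - 0.261328
                   = 0.557353

This means approximately 55.7% of outcomes fall in the interval [5, 7].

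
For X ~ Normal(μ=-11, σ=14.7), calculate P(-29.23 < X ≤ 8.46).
0.799754

We have X ~ Normal(μ=-11, σ=14.7).

To find P(-29.23 < X ≤ 8.46), we use:
P(-29.23 < X ≤ 8.46) = P(X ≤ 8.46) - P(X ≤ -29.23)
                 = F(8.46) - F(-29.23)
                 = 0.907217 - 0.107463
                 = 0.799754

So there's approximately a 80.0% chance that X falls in this range.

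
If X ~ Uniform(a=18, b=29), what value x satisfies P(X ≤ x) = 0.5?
23.5000

We have X ~ Uniform(a=18, b=29).

We want to find x such that P(X ≤ x) = 0.5.

This is the 50th percentile, which means 50% of values fall below this point.

Using the inverse CDF (quantile function):
x = F⁻¹(0.5) = 23.5000

Verification: P(X ≤ 23.5000) = 0.5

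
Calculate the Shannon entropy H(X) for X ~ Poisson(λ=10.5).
2.5863 nats

We have X ~ Poisson(λ=10.5).

The Shannon entropy measures the uncertainty or information content of the distribution.

For a Poisson distribution with λ=10.5:
H(X) = 2.5863 nats

(In bits, this would be 3.7312 bits.)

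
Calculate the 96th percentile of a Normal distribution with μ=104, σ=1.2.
106.1008

We have X ~ Normal(μ=104, σ=1.2).

We want to find x such that P(X ≤ x) = 0.96.

This is the 96th percentile, which means 96% of values fall below this point.

Using the inverse CDF (quantile function):
x = F⁻¹(0.96) = 106.1008

Verification: P(X ≤ 106.1008) = 0.96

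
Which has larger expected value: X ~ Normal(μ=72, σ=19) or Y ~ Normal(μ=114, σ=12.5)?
Y has larger mean (114.0000 > 72.0000)

Compute the expected value for each distribution:

X ~ Normal(μ=72, σ=19):
E[X] = 72.0000

Y ~ Normal(μ=114, σ=12.5):
E[Y] = 114.0000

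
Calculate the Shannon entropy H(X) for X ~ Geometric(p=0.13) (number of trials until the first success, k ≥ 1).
2.9722 nats

We have X ~ Geometric(p=0.13) (number of trials until the first success, k ≥ 1).

The Shannon entropy measures the uncertainty or information content of the distribution.

For a Geometric distribution with p=0.13 (number of trials until the first success, k ≥ 1):
H(X) = 2.9722 nats

(In bits, this would be 4.2880 bits.)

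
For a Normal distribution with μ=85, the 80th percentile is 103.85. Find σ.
σ = 22.3972

For X ~ Normal(μ, σ), the p-th percentile satisfies x = μ + z_p × σ,
where z_p = Φ⁻¹(p) is the standard normal quantile.

Step 1: z_{0.8} = Φ⁻¹(0.8) = 0.8416

Step 2: Solve for σ:
103.85 = 85 + 0.8416 × σ
σ = (103.85 - 85) / 0.8416
σ = 18.85 / 0.8416
σ = 22.3972

Verification: μ + z × σ = 85 + 0.8416 × 22.3972 = 103.85 ✓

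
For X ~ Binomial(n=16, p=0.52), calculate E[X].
8.3200

We have X ~ Binomial(n=16, p=0.52).

For a Binomial distribution with n=16, p=0.52:
E[X] = 8.3200

This is the expected (average) value of X.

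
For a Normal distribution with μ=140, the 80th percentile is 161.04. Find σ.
σ = 24.9994

For X ~ Normal(μ, σ), the p-th percentile satisfies x = μ + z_p × σ,
where z_p = Φ⁻¹(p) is the standard normal quantile.

Step 1: z_{0.8} = Φ⁻¹(0.8) = 0.8416

Step 2: Solve for σ:
161.04 = 140 + 0.8416 × σ
σ = (161.04 - 140) / 0.8416
σ = 21.04 / 0.8416
σ = 24.9994

Verification: μ + z × σ = 140 + 0.8416 × 24.9994 = 161.04 ✓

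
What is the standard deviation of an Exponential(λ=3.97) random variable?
0.2519

We have X ~ Exponential(λ=3.97).

For an Exponential distribution with λ=3.97:
σ = √Var(X) = 0.2519

The standard deviation is the square root of the variance.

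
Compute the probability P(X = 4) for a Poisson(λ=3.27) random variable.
0.181066

We have X ~ Poisson(λ=3.27).

For a Poisson distribution, the PMF gives us the probability of each outcome.

Using the PMF formula:
P(X = 4) = 0.181066

Rounded to 4 decimal places: 0.1811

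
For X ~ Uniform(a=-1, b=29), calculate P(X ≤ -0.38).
0.020667

We have X ~ Uniform(a=-1, b=29).

The CDF gives us P(X ≤ k).

Using the CDF:
P(X ≤ -0.38) = 0.020667

This means there's approximately a 2.1% chance that X is at most -0.38.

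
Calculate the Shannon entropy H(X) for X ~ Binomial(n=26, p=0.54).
2.3514 nats

We have X ~ Binomial(n=26, p=0.54).

The Shannon entropy measures the uncertainty or information content of the distribution.

For a Binomial distribution with n=26, p=0.54:
H(X) = 2.3514 nats

(In bits, this would be 3.3924 bits.)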